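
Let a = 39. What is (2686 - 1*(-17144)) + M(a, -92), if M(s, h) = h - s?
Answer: 19699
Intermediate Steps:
(2686 - 1*(-17144)) + M(a, -92) = (2686 - 1*(-17144)) + (-92 - 1*39) = (2686 + 17144) + (-92 - 39) = 19830 - 131 = 19699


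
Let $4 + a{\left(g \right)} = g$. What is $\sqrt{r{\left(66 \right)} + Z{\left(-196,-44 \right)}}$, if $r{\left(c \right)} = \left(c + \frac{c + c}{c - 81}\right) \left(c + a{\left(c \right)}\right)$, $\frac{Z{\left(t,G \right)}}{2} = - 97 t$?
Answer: $\frac{6 \sqrt{31490}}{5} \approx 212.95$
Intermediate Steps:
$Z{\left(t,G \right)} = - 194 t$ ($Z{\left(t,G \right)} = 2 \left(- 97 t\right) = - 194 t$)
$a{\left(g \right)} = -4 + g$
$r{\left(c \right)} = \left(-4 + 2 c\right) \left(c + \frac{2 c}{-81 + c}\right)$ ($r{\left(c \right)} = \left(c + \frac{c + c}{c - 81}\right) \left(c + \left(-4 + c\right)\right) = \left(c + \frac{2 c}{-81 + c}\right) \left(-4 + 2 c\right) = \left(-4 + 2 c\right) \left(c + \frac{2 c}{-81 + c}\right)$)
$\sqrt{r{\left(66 \right)} + Z{\left(-196,-44 \right)}} = \sqrt{2 \cdot 66 \frac{1}{-81 + 66} \left(158 + 66^{2} - 5346\right) - -38024} = \sqrt{2 \cdot 66 \frac{1}{-15} \left(158 + 4356 - 5346\right) + 38024} = \sqrt{2 \cdot 66 \left(- \frac{1}{15}\right) \left(-832\right) + 38024} = \sqrt{\frac{36608}{5} + 38024} = \sqrt{\frac{226728}{5}} = \frac{6 \sqrt{31490}}{5}$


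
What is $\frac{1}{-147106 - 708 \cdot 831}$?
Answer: $- \frac{1}{735454} \approx -1.3597 \cdot 10^{-6}$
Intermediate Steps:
$\frac{1}{-147106 - 708 \cdot 831} = \frac{1}{-147106 - 588348} = \frac{1}{-735454} = - \frac{1}{735454}$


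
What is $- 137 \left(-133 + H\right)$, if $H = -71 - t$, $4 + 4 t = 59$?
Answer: $\frac{119327}{4} \approx 29832.0$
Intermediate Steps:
$t = \frac{55}{4}$ ($t = -1 + \frac{1}{4} \cdot 59 = -1 + \frac{59}{4} = \frac{55}{4} \approx 13.75$)
$H = - \frac{339}{4}$ ($H = -71 - \frac{55}{4} = - \frac{339}{4} \approx -84.75$)
$- 137 \left(-133 + H\right) = - 137 \left(-133 - \frac{339}{4}\right) = \left(-137\right) \left(- \frac{871}{4}\right) = \frac{119327}{4}$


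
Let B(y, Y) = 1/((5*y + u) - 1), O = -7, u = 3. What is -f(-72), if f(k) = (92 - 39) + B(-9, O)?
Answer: -2278/43 ≈ -52.977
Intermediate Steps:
B(y, Y) = 1/(2 + 5*y) (B(y, Y) = 1/((5*y + 3) - 1) = 1/((3 + 5*y) - 1) = 1/(2 + 5*y))
f(k) = 2278/43 (f(k) = (92 - 39) + 1/(2 + 5*(-9)) = 53 + 1/(2 - 45) = 53 + 1/(-43) = 53 - 1/43 = 2278/43)
-f(-72) = -1*2278/43 = -2278/43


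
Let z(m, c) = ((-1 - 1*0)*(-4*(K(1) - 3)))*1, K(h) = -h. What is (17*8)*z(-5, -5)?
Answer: -2176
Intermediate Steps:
z(m, c) = -16 (z(m, c) = ((-1 - 1*0)*(-4*(-1*1 - 3)))*1 = ((-1 + 0)*(-4*(-1 - 3)))*1 = -(-4)*(-4)*1 = -1*16*1 = -16*1 = -16)
(17*8)*z(-5, -5) = (17*8)*(-16) = 136*(-16) = -2176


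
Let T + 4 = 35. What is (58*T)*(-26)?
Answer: -46748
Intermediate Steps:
T = 31 (T = -4 + 35 = 31)
(58*T)*(-26) = (58*31)*(-26) = 1798*(-26) = -46748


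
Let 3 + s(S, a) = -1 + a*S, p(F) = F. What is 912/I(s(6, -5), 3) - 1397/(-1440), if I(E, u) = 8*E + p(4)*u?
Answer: -47503/18720 ≈ -2.5376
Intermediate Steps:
s(S, a) = -4 + S*a (s(S, a) = -3 + (-1 + a*S) = -3 + (-1 + S*a) = -4 + S*a)
I(E, u) = 4*u + 8*E (I(E, u) = 8*E + 4*u = 4*u + 8*E)
912/I(s(6, -5), 3) - 1397/(-1440) = 912/(4*3 + 8*(-4 + 6*(-5))) - 1397/(-1440) = 912/(12 + 8*(-4 - 30)) - 1397*(-1/1440) = 912/(12 + 8*(-34)) + 1397/1440 = 912/(12 - 272) + 1397/1440 = 912/(-260) + 1397/1440 = 912*(-1/260) + 1397/1440 = -228/65 + 1397/1440 = -47503/18720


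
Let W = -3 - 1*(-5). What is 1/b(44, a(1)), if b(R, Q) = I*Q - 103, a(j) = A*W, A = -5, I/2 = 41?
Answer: -1/923 ≈ -0.0010834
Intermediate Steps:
I = 82 (I = 2*41 = 82)
W = 2 (W = -3 + 5 = 2)
a(j) = -10 (a(j) = -5*2 = -10)
b(R, Q) = -103 + 82*Q (b(R, Q) = 82*Q - 103 = -103 + 82*Q)
1/b(44, a(1)) = 1/(-103 + 82*(-10)) = 1/(-103 - 820) = 1/(-923) = -1/923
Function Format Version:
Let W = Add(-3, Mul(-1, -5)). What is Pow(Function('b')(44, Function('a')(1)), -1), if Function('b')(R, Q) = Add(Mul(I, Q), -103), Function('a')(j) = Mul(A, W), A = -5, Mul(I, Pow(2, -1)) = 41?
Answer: Rational(-1, 923) ≈ -0.0010834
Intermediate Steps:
I = 82 (I = Mul(2, 41) = 82)
W = 2 (W = Add(-3, 5) = 2)
Function('a')(j) = -10 (Function('a')(j) = Mul(-5, 2) = -10)
Function('b')(R, Q) = Add(-103, Mul(82, Q)) (Function('b')(R, Q) = Add(Mul(82, Q), -103) = Add(-103, Mul(82, Q)))
Pow(Function('b')(44, Function('a')(1)), -1) = Pow(Add(-103, Mul(82, -10)), -1) = Pow(Add(-103, -820), -1) = Pow(-923, -1) = Rational(-1, 923)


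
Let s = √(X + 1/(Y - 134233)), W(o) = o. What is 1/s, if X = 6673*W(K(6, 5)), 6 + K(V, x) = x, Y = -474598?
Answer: -I*√154594720033149/1015682316 ≈ -0.012242*I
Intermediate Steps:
K(V, x) = -6 + x
X = -6673 (X = 6673*(-6 + 5) = 6673*(-1) = -6673)
s = 4*I*√154594720033149/608831 (s = √(-6673 + 1/(-474598 - 134233)) = √(-6673 + 1/(-608831)) = √(-6673 - 1/608831) = √(-4062729264/608831) = 4*I*√154594720033149/608831 ≈ 81.688*I)
1/s = 1/(4*I*√154594720033149/608831) = -I*√154594720033149/1015682316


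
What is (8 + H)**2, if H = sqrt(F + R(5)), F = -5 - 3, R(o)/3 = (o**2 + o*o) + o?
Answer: (8 + sqrt(157))**2 ≈ 421.48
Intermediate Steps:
R(o) = 3*o + 6*o**2 (R(o) = 3*((o**2 + o*o) + o) = 3*((o**2 + o**2) + o) = 3*(2*o**2 + o) = 3*(o + 2*o**2) = 3*o + 6*o**2)
F = -8
H = sqrt(157) (H = sqrt(-8 + 3*5*(1 + 2*5)) = sqrt(-8 + 3*5*(1 + 10)) = sqrt(-8 + 3*5*11) = sqrt(-8 + 165) = sqrt(157) ≈ 12.530)
(8 + H)**2 = (8 + sqrt(157))**2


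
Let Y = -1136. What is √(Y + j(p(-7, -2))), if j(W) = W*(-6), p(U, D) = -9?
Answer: I*√1082 ≈ 32.894*I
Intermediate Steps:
j(W) = -6*W
√(Y + j(p(-7, -2))) = √(-1136 - 6*(-9)) = √(-1136 + 54) = √(-1082) = I*√1082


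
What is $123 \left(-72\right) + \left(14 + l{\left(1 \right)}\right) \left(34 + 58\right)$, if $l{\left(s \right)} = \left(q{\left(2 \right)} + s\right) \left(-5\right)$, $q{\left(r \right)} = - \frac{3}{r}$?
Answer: $-7338$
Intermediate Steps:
$l{\left(s \right)} = \frac{15}{2} - 5 s$ ($l{\left(s \right)} = \left(- \frac{3}{2} + s\right) \left(-5\right) = \frac{15}{2} - 5 s$)
$123 \left(-72\right) + \left(14 + l{\left(1 \right)}\right) \left(34 + 58\right) = 123 \left(-72\right) + \left(14 + \left(\frac{15}{2} - 5\right)\right) \left(34 + 58\right) = -8856 + \left(14 + \left(\frac{15}{2} - 5\right)\right) 92 = -8856 + \left(14 + \frac{5}{2}\right) 92 = -8856 + \frac{33}{2} \cdot 92 = -8856 + 1518 = -7338$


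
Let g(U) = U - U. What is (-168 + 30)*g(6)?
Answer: 0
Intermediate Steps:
g(U) = 0
(-168 + 30)*g(6) = (-168 + 30)*0 = -138*0 = 0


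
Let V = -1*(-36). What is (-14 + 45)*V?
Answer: 1116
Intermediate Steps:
V = 36
(-14 + 45)*V = (-14 + 45)*36 = 31*36 = 1116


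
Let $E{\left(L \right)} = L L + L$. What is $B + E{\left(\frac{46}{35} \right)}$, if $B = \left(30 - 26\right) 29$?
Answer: $\frac{145826}{1225} \approx 119.04$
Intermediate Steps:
$E{\left(L \right)} = L + L^{2}$ ($E{\left(L \right)} = L^{2} + L = L + L^{2}$)
$B = 116$ ($B = 4 \cdot 29 = 116$)
$B + E{\left(\frac{46}{35} \right)} = 116 + \frac{46}{35} \left(1 + \frac{46}{35}\right) = 116 + 46 \cdot \frac{1}{35} \left(1 + 46 \cdot \frac{1}{35}\right) = 116 + \frac{46 \left(1 + \frac{46}{35}\right)}{35} = 116 + \frac{46}{35} \cdot \frac{81}{35} = 116 + \frac{3726}{1225} = \frac{145826}{1225}$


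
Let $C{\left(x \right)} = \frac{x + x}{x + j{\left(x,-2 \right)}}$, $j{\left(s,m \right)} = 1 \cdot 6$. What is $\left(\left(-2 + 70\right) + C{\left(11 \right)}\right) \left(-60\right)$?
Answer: $- \frac{70680}{17} \approx -4157.6$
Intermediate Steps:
$j{\left(s,m \right)} = 6$
$C{\left(x \right)} = \frac{2 x}{6 + x}$ ($C{\left(x \right)} = \frac{x + x}{x + 6} = \frac{2 x}{6 + x}$)
$\left(\left(-2 + 70\right) + C{\left(11 \right)}\right) \left(-60\right) = \left(\left(-2 + 70\right) + 2 \cdot 11 \frac{1}{6 + 11}\right) \left(-60\right) = \left(68 + 2 \cdot 11 \cdot \frac{1}{17}\right) \left(-60\right) = \left(68 + \frac{22}{17}\right) \left(-60\right) = \frac{1178}{17} \left(-60\right) = - \frac{70680}{17}$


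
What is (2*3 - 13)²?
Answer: 49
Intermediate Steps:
(2*3 - 13)² = (6 - 13)² = (-7)² = 49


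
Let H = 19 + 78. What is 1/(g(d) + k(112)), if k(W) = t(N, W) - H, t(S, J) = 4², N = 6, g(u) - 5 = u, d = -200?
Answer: -1/276 ≈ -0.0036232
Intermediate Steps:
g(u) = 5 + u
t(S, J) = 16
H = 97
k(W) = -81 (k(W) = 16 - 1*97 = 16 - 97 = -81)
1/(g(d) + k(112)) = 1/((5 - 200) - 81) = 1/(-195 - 81) = 1/(-276) = -1/276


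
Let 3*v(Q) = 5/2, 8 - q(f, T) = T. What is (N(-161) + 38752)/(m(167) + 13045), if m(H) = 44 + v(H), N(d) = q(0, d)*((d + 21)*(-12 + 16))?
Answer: -335328/78539 ≈ -4.2696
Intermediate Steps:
q(f, T) = 8 - T
v(Q) = ⅚ (v(Q) = (5/2)/3 = (5*(½))/3 = (⅓)*(5/2) = ⅚)
N(d) = (8 - d)*(84 + 4*d) (N(d) = (8 - d)*((d + 21)*(-12 + 16)) = (8 - d)*((21 + d)*4) = (8 - d)*(84 + 4*d))
m(H) = 269/6 (m(H) = 44 + ⅚ = 269/6)
(N(-161) + 38752)/(m(167) + 13045) = (-4*(-8 - 161)*(21 - 161) + 38752)/(269/6 + 13045) = (-4*(-169)*(-140) + 38752)/(78539/6) = (-94640 + 38752)*(6/78539) = -55888*6/78539 = -335328/78539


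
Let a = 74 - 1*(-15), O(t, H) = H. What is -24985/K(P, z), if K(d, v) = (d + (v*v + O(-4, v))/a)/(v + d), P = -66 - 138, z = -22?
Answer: -251274145/8847 ≈ -28402.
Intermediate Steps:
P = -204
a = 89 (a = 74 + 15 = 89)
K(d, v) = (d + v/89 + v**2/89)/(d + v) (K(d, v) = (d + (v*v + v)/89)/(v + d) = (d + (v**2 + v)*(1/89))/(d + v) = (d + (v + v**2)*(1/89))/(d + v) = (d + (v/89 + v**2/89))/(d + v) = (d + v/89 + v**2/89)/(d + v))
-24985/K(P, z) = -24985*(-204 - 22)/(-204 + (1/89)*(-22) + (1/89)*(-22)**2) = -24985*(-226/(-204 - 22/89 + (1/89)*484)) = -24985*(-226/(-204 - 22/89 + 484/89)) = -24985/((-1/226*(-17694/89))) = -24985/8847/10057 = -24985*10057/8847 = -251274145/8847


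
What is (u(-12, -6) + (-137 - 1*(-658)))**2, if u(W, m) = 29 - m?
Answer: 309136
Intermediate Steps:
(u(-12, -6) + (-137 - 1*(-658)))**2 = ((29 - 1*(-6)) + (-137 - 1*(-658)))**2 = ((29 + 6) + (-137 + 658))**2 = (35 + 521)**2 = 556**2 = 309136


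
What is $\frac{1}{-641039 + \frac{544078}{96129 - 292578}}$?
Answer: $- \frac{196449}{125932014589} \approx -1.56 \cdot 10^{-6}$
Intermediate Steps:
$\frac{1}{-641039 + \frac{544078}{96129 - 292578}} = \frac{1}{-641039 + \frac{544078}{-196449}} = \frac{1}{-641039 + 544078 \left(- \frac{1}{196449}\right)} = \frac{1}{-641039 - \frac{544078}{196449}} = \frac{1}{- \frac{125932014589}{196449}} = - \frac{196449}{125932014589}$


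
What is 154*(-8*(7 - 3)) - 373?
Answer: -5301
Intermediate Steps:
154*(-8*(7 - 3)) - 373 = 154*(-8*4) - 373 = 154*(-32) - 373 = -4928 - 373 = -5301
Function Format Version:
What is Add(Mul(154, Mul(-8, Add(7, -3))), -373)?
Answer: -5301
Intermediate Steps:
Add(Mul(154, Mul(-8, Add(7, -3))), -373) = Add(Mul(154, Mul(-8, 4)), -373) = Add(Mul(154, -32), -373) = Add(-4928, -373) = -5301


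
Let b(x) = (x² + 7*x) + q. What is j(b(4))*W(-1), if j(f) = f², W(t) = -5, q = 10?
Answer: -14580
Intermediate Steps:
b(x) = 10 + x² + 7*x (b(x) = (x² + 7*x) + 10 = 10 + x² + 7*x)
j(b(4))*W(-1) = (10 + 4² + 7*4)²*(-5) = (10 + 16 + 28)²*(-5) = 54²*(-5) = 2916*(-5) = -14580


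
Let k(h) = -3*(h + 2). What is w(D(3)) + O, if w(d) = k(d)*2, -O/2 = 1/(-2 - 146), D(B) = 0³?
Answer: -887/74 ≈ -11.986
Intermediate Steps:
k(h) = -6 - 3*h (k(h) = -3*(2 + h) = -6 - 3*h)
D(B) = 0
O = 1/74 (O = -2/(-2 - 146) = -2/(-148) = -2*(-1/148) = 1/74 ≈ 0.013514)
w(d) = -12 - 6*d (w(d) = (-6 - 3*d)*2 = -12 - 6*d)
w(D(3)) + O = (-12 - 6*0) + 1/74 = (-12 + 0) + 1/74 = -12 + 1/74 = -887/74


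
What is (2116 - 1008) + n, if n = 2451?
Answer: 3559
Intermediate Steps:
(2116 - 1008) + n = (2116 - 1008) + 2451 = 1108 + 2451 = 3559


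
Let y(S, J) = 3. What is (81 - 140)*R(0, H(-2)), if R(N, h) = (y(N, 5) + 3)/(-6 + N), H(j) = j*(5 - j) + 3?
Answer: 59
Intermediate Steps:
H(j) = 3 + j*(5 - j)
R(N, h) = 6/(-6 + N) (R(N, h) = (3 + 3)/(-6 + N) = 6/(-6 + N))
(81 - 140)*R(0, H(-2)) = (81 - 140)*(6/(-6 + 0)) = -354/(-6) = -354*(-1)/6 = -59*(-1) = 59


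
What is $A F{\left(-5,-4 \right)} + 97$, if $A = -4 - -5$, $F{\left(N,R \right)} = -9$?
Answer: $88$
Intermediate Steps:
$A = 1$ ($A = -4 + 5 = 1$)
$A F{\left(-5,-4 \right)} + 97 = 1 \left(-9\right) + 97 = -9 + 97 = 88$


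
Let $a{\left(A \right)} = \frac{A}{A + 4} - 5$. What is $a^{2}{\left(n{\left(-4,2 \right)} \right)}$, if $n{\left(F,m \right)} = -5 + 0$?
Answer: $0$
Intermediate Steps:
$n{\left(F,m \right)} = -5$
$a{\left(A \right)} = -5 + \frac{A}{4 + A}$ ($a{\left(A \right)} = \frac{A}{4 + A} - 5 = -5 + \frac{A}{4 + A}$)
$a^{2}{\left(n{\left(-4,2 \right)} \right)} = \left(\frac{4 \left(-5 - -5\right)}{4 - 5}\right)^{2} = \left(\frac{4 \left(-5 + 5\right)}{-1}\right)^{2} = \left(4 \left(-1\right) 0\right)^{2} = 0^{2} = 0$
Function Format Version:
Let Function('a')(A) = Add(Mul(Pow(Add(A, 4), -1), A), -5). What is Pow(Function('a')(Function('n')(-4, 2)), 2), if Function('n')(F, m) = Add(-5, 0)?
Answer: 0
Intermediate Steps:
Function('n')(F, m) = -5
Function('a')(A) = Add(-5, Mul(A, Pow(Add(4, A), -1))) (Function('a')(A) = Add(Mul(Pow(Add(4, A), -1), A), -5) = Add(Mul(A, Pow(Add(4, A), -1)), -5) = Add(-5, Mul(A, Pow(Add(4, A), -1))))
Pow(Function('a')(Function('n')(-4, 2)), 2) = Pow(Mul(4, Pow(Add(4, -5), -1), Add(-5, Mul(-1, -5))), 2) = Pow(Mul(4, Pow(-1, -1), Add(-5, 5)), 2) = Pow(Mul(4, -1, 0), 2) = Pow(0, 2) = 0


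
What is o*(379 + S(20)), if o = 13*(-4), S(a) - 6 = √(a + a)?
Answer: -20020 - 104*√10 ≈ -20349.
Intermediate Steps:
S(a) = 6 + √2*√a (S(a) = 6 + √(a + a) = 6 + √(2*a) = 6 + √2*√a)
o = -52
o*(379 + S(20)) = -52*(379 + (6 + √2*√20)) = -52*(379 + (6 + √2*(2*√5))) = -52*(379 + (6 + 2*√10)) = -52*(385 + 2*√10) = -20020 - 104*√10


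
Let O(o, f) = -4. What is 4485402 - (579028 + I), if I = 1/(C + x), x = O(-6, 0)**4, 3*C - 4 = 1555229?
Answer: 2026107283457/518667 ≈ 3.9064e+6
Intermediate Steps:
C = 518411 (C = 4/3 + (1/3)*1555229 = 4/3 + 1555229/3 = 518411)
x = 256 (x = (-4)**4 = 256)
I = 1/518667 (I = 1/(518411 + 256) = 1/518667 ≈ 1.9280e-6)
4485402 - (579028 + I) = 4485402 - (579028 + 1/518667) = 4485402 - 1*300322715677/518667 = 4485402 - 300322715677/518667 = 2026107283457/518667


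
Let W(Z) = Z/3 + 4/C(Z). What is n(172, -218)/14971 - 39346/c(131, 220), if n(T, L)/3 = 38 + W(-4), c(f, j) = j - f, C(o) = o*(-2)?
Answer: -1178078085/2664838 ≈ -442.08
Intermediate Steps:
C(o) = -2*o
W(Z) = -2/Z + Z/3 (W(Z) = Z/3 + 4/((-2*Z)) = Z*(⅓) + 4*(-1/(2*Z)) = Z/3 - 2/Z = -2/Z + Z/3)
n(T, L) = 223/2 (n(T, L) = 3*(38 + (-2/(-4) + (⅓)*(-4))) = 3*(38 + (-2*(-¼) - 4/3)) = 3*(38 + (½ - 4/3)) = 3*(38 - ⅚) = 3*(223/6) = 223/2)
n(172, -218)/14971 - 39346/c(131, 220) = (223/2)/14971 - 39346/(220 - 1*131) = (223/2)*(1/14971) - 39346/(220 - 131) = 223/29942 - 39346/89 = -1178078085/2664838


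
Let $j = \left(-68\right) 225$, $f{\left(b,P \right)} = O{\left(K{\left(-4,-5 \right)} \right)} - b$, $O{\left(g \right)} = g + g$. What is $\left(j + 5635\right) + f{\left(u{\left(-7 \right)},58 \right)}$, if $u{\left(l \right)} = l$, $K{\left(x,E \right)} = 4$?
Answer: $-9650$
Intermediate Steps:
$O{\left(g \right)} = 2 g$
$f{\left(b,P \right)} = 8 - b$ ($f{\left(b,P \right)} = 2 \cdot 4 - b = 8 - b$)
$j = -15300$
$\left(j + 5635\right) + f{\left(u{\left(-7 \right)},58 \right)} = \left(-15300 + 5635\right) + \left(8 - -7\right) = -9665 + \left(8 + 7\right) = -9665 + 15 = -9650$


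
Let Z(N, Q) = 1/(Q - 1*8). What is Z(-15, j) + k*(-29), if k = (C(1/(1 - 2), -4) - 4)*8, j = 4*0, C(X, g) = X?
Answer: 9279/8 ≈ 1159.9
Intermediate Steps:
j = 0
Z(N, Q) = 1/(-8 + Q) (Z(N, Q) = 1/(Q - 8) = 1/(-8 + Q))
k = -40 (k = (1/(1 - 2) - 4)*8 = (1/(-1) - 4)*8 = (-1 - 4)*8 = -5*8 = -40)
Z(-15, j) + k*(-29) = 1/(-8 + 0) - 40*(-29) = 1/(-8) + 1160 = -⅛ + 1160 = 9279/8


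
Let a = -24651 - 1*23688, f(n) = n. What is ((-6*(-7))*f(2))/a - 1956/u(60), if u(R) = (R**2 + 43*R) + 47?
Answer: -31691384/100335651 ≈ -0.31585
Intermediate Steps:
a = -48339 (a = -24651 - 23688 = -48339)
u(R) = 47 + R**2 + 43*R
((-6*(-7))*f(2))/a - 1956/u(60) = (-6*(-7)*2)/(-48339) - 1956/(47 + 60**2 + 43*60) = (42*2)*(-1/48339) - 1956/(47 + 3600 + 2580) = 84*(-1/48339) - 1956/6227 = -28/16113 - 1956*1/6227 = -28/16113 - 1956/6227 = -31691384/100335651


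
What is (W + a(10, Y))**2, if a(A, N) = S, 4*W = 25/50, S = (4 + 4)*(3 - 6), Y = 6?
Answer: 36481/64 ≈ 570.02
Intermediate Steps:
S = -24 (S = 8*(-3) = -24)
W = 1/8 (W = (25/50)/4 = (25*(1/50))/4 = (1/4)*(1/2) = 1/8 ≈ 0.12500)
a(A, N) = -24
(W + a(10, Y))**2 = (1/8 - 24)**2 = (-191/8)**2 = 36481/64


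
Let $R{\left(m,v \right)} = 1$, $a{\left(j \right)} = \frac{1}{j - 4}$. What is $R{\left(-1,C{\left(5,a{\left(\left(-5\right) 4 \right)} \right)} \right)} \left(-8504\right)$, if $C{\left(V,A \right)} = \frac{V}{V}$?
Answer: $-8504$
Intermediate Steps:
$a{\left(j \right)} = \frac{1}{-4 + j}$
$C{\left(V,A \right)} = 1$
$R{\left(-1,C{\left(5,a{\left(\left(-5\right) 4 \right)} \right)} \right)} \left(-8504\right) = 1 \left(-8504\right) = -8504$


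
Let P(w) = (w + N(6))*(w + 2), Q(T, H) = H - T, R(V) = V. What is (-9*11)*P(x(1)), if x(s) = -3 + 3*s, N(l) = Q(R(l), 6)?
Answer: 0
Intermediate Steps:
N(l) = 6 - l
P(w) = w*(2 + w) (P(w) = (w + (6 - 1*6))*(w + 2) = (w + (6 - 6))*(2 + w) = (w + 0)*(2 + w) = w*(2 + w))
(-9*11)*P(x(1)) = (-9*11)*((-3 + 3*1)*(2 + (-3 + 3*1))) = -99*(-3 + 3)*(2 + (-3 + 3)) = -0*(2 + 0) = -0*2 = -99*0 = 0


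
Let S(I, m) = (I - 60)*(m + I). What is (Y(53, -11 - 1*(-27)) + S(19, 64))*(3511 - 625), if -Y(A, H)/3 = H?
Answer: -9959586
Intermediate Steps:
Y(A, H) = -3*H
S(I, m) = (-60 + I)*(I + m)
(Y(53, -11 - 1*(-27)) + S(19, 64))*(3511 - 625) = (-3*(-11 - 1*(-27)) + (19² - 60*19 - 60*64 + 19*64))*(3511 - 625) = (-3*(-11 + 27) + (361 - 1140 - 3840 + 1216))*2886 = (-3*16 - 3403)*2886 = (-48 - 3403)*2886 = -3451*2886 = -9959586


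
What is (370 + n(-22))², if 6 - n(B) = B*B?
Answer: 11664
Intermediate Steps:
n(B) = 6 - B² (n(B) = 6 - B*B = 6 - B²)
(370 + n(-22))² = (370 + (6 - 1*(-22)²))² = (370 + (6 - 1*484))² = (370 + (6 - 484))² = (370 - 478)² = (-108)² = 11664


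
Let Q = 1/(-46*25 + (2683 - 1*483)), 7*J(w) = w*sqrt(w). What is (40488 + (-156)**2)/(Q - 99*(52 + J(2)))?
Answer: -367919564014800/29216574169201 + 2021536440000*sqrt(2)/29216574169201 ≈ -12.495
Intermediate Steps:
J(w) = w**(3/2)/7 (J(w) = (w*sqrt(w))/7 = w**(3/2)/7)
Q = 1/1050 (Q = 1/(-1150 + (2683 - 483)) = 1/(-1150 + 2200) = 1/1050 ≈ 0.00095238)
(40488 + (-156)**2)/(Q - 99*(52 + J(2))) = (40488 + (-156)**2)/(1/1050 - 99*(52 + 2**(3/2)/7)) = (40488 + 24336)/(1/1050 - 99*(52 + (2*sqrt(2))/7)) = 64824/(1/1050 - 99*(52 + 2*sqrt(2)/7)) = 64824/(1/1050 + (-5148 - 198*sqrt(2)/7)) = 64824/(-5405399/1050 - 198*sqrt(2)/7)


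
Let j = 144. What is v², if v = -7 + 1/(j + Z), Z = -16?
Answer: 801025/16384 ≈ 48.891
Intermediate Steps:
v = -895/128 (v = -7 + 1/(144 - 16) = -7 + 1/128 = -895/128 ≈ -6.9922)
v² = (-895/128)² = 801025/16384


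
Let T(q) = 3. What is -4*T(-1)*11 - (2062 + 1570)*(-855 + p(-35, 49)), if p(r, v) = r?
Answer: 3232348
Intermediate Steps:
-4*T(-1)*11 - (2062 + 1570)*(-855 + p(-35, 49)) = -4*3*11 - (2062 + 1570)*(-855 - 35) = -12*11 - 3632*(-890) = -132 - 1*(-3232480) = -132 + 3232480 = 3232348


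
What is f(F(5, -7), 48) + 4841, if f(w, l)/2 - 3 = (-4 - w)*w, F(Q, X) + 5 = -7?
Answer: 4655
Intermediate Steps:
F(Q, X) = -12 (F(Q, X) = -5 - 7 = -12)
f(w, l) = 6 + 2*w*(-4 - w) (f(w, l) = 6 + 2*((-4 - w)*w) = 6 + 2*(w*(-4 - w)) = 6 + 2*w*(-4 - w))
f(F(5, -7), 48) + 4841 = (6 - 8*(-12) - 2*(-12)²) + 4841 = (6 + 96 - 2*144) + 4841 = (6 + 96 - 288) + 4841 = -186 + 4841 = 4655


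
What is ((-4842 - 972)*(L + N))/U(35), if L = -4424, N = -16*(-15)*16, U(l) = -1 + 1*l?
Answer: 99864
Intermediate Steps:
U(l) = -1 + l
N = 3840 (N = 240*16 = 3840)
((-4842 - 972)*(L + N))/U(35) = ((-4842 - 972)*(-4424 + 3840))/(-1 + 35) = -5814*(-584)/34 = 3395376*(1/34) = 99864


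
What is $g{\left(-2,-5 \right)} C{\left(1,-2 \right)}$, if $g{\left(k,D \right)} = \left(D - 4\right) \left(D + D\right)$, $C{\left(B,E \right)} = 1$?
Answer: $90$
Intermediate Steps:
$g{\left(k,D \right)} = 2 D \left(-4 + D\right)$ ($g{\left(k,D \right)} = \left(-4 + D\right) 2 D = 2 D \left(-4 + D\right)$)
$g{\left(-2,-5 \right)} C{\left(1,-2 \right)} = 2 \left(-5\right) \left(-4 - 5\right) 1 = 2 \left(-5\right) \left(-9\right) 1 = 90 \cdot 1 = 90$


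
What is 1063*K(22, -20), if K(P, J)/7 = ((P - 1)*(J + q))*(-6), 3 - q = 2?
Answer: 17813754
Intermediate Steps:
q = 1 (q = 3 - 1*2 = 3 - 2 = 1)
K(P, J) = -42*(1 + J)*(-1 + P) (K(P, J) = 7*(((P - 1)*(J + 1))*(-6)) = 7*(((-1 + P)*(1 + J))*(-6)) = 7*(((1 + J)*(-1 + P))*(-6)) = 7*(-6*(1 + J)*(-1 + P)) = -42*(1 + J)*(-1 + P))
1063*K(22, -20) = 1063*(42 - 42*22 + 42*(-20) - 42*(-20)*22) = 1063*(42 - 924 - 840 + 18480) = 1063*16758 = 17813754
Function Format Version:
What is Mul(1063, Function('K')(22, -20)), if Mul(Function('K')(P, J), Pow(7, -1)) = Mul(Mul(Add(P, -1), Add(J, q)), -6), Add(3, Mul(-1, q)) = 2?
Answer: 17813754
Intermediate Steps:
q = 1 (q = Add(3, Mul(-1, 2)) = Add(3, -2) = 1)
Function('K')(P, J) = Mul(-42, Add(1, J), Add(-1, P)) (Function('K')(P, J) = Mul(7, Mul(Mul(Add(P, -1), Add(J, 1)), -6)) = Mul(7, Mul(Mul(Add(-1, P), Add(1, J)), -6)) = Mul(7, Mul(Mul(Add(1, J), Add(-1, P)), -6)) = Mul(7, Mul(-6, Add(1, J), Add(-1, P))) = Mul(-42, Add(1, J), Add(-1, P)))
Mul(1063, Function('K')(22, -20)) = Mul(1063, Add(42, Mul(-42, 22), Mul(42, -20), Mul(-42, -20, 22))) = Mul(1063, Add(42, -924, -840, 18480)) = Mul(1063, 16758) = 17813754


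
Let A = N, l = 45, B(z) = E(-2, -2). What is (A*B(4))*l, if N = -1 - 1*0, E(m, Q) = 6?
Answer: -270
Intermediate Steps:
B(z) = 6
N = -1 (N = -1 + 0 = -1)
A = -1
(A*B(4))*l = -1*6*45 = -6*45 = -270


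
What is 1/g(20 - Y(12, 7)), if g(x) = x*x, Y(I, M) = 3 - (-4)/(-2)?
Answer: 1/361 ≈ 0.0027701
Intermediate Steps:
Y(I, M) = 1 (Y(I, M) = 3 - (-4)*(-1)/2 = 3 - 1*2 = 3 - 2 = 1)
g(x) = x**2
1/g(20 - Y(12, 7)) = 1/((20 - 1*1)**2) = 1/((20 - 1)**2) = 1/(19**2) = 1/361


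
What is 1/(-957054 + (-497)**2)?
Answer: -1/710045 ≈ -1.4084e-6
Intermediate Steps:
1/(-957054 + (-497)**2) = 1/(-957054 + 247009) = 1/(-710045) = -1/710045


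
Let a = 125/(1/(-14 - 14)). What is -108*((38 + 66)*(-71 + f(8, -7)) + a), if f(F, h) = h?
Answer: 1254096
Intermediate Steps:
a = -3500 (a = 125/(1/(-28)) = 125/(-1/28) = 125*(-28) = -3500)
-108*((38 + 66)*(-71 + f(8, -7)) + a) = -108*((38 + 66)*(-71 - 7) - 3500) = -108*(104*(-78) - 3500) = -108*(-8112 - 3500) = -108*(-11612) = 1254096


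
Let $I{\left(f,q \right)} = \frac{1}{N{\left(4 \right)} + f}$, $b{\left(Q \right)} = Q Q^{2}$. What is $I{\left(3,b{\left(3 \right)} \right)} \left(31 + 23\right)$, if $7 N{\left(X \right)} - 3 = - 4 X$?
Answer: $\frac{189}{4} \approx 47.25$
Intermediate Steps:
$N{\left(X \right)} = \frac{3}{7} - \frac{4 X}{7}$ ($N{\left(X \right)} = \frac{3}{7} + \frac{\left(-4\right) X}{7} = \frac{3}{7} - \frac{4 X}{7}$)
$b{\left(Q \right)} = Q^{3}$
$I{\left(f,q \right)} = \frac{1}{- \frac{13}{7} + f}$ ($I{\left(f,q \right)} = \frac{1}{\left(\frac{3}{7} - \frac{16}{7}\right) + f} = \frac{1}{- \frac{13}{7} + f}$)
$I{\left(3,b{\left(3 \right)} \right)} \left(31 + 23\right) = \frac{7}{-13 + 7 \cdot 3} \left(31 + 23\right) = \frac{7}{-13 + 21} \cdot 54 = \frac{7}{8} \cdot 54 = \frac{189}{4}$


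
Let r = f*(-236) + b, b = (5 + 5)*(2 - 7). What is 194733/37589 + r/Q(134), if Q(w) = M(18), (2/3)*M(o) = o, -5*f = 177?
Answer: 1587059413/5074515 ≈ 312.75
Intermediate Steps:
f = -177/5 (f = -1/5*177 = -177/5 ≈ -35.400)
M(o) = 3*o/2
Q(w) = 27 (Q(w) = (3/2)*18 = 27)
b = -50 (b = 10*(-5) = -50)
r = 41522/5 (r = -177/5*(-236) - 50 = 41772/5 - 50 = 41522/5 ≈ 8304.4)
194733/37589 + r/Q(134) = 194733/37589 + (41522/5)/27 = 194733*(1/37589) + (41522/5)*(1/27) = 194733/37589 + 41522/135 = 1587059413/5074515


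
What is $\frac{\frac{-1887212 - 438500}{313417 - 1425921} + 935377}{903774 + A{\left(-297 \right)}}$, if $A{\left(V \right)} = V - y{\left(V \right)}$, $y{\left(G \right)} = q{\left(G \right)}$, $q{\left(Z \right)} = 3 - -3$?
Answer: $\frac{43358874155}{41879795891} \approx 1.0353$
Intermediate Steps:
$q{\left(Z \right)} = 6$ ($q{\left(Z \right)} = 3 + 3 = 6$)
$y{\left(G \right)} = 6$
$A{\left(V \right)} = -6 + V$ ($A{\left(V \right)} = V - 6 = -6 + V$)
$\frac{\frac{-1887212 - 438500}{313417 - 1425921} + 935377}{903774 + A{\left(-297 \right)}} = \frac{\frac{-1887212 - 438500}{313417 - 1425921} + 935377}{903774 - 303} = \frac{- \frac{2325712}{-1112504} + 935377}{903774 - 303} = \frac{\left(-2325712\right) \left(- \frac{1}{1112504}\right) + 935377}{903471} = \left(\frac{290714}{139063} + 935377\right) \frac{1}{903471} = \frac{130076622465}{139063} \cdot \frac{1}{903471} = \frac{43358874155}{41879795891}$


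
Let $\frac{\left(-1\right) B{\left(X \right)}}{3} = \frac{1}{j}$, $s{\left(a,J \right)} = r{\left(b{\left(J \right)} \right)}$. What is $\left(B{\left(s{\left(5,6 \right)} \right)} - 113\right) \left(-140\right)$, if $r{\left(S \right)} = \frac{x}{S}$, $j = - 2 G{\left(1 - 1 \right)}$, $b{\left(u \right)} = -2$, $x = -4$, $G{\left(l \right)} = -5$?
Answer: $15862$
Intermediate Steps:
$j = 10$ ($j = \left(-2\right) \left(-5\right) = 10$)
$r{\left(S \right)} = - \frac{4}{S}$
$s{\left(a,J \right)} = 2$ ($s{\left(a,J \right)} = - \frac{4}{-2} = \left(-4\right) \left(- \frac{1}{2}\right) = 2$)
$B{\left(X \right)} = - \frac{3}{10}$
$\left(B{\left(s{\left(5,6 \right)} \right)} - 113\right) \left(-140\right) = \left(- \frac{3}{10} - 113\right) \left(-140\right) = \left(- \frac{1133}{10}\right) \left(-140\right) = 15862$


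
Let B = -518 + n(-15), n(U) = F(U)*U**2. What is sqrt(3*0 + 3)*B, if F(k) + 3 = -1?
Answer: -1418*sqrt(3) ≈ -2456.0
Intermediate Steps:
F(k) = -4 (F(k) = -3 - 1 = -4)
n(U) = -4*U**2
B = -1418 (B = -518 - 4*(-15)**2 = -518 - 4*225 = -518 - 900 = -1418)
sqrt(3*0 + 3)*B = sqrt(3*0 + 3)*(-1418) = sqrt(0 + 3)*(-1418) = sqrt(3)*(-1418) = -1418*sqrt(3)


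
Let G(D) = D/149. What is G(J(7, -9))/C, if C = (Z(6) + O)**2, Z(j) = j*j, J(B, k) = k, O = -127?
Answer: -9/1233869 ≈ -7.2941e-6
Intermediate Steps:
G(D) = D/149 (G(D) = D*(1/149) = D/149)
Z(j) = j**2
C = 8281 (C = (6**2 - 127)**2 = (36 - 127)**2 = (-91)**2 = 8281)
G(J(7, -9))/C = ((1/149)*(-9))/8281 = -9/149*1/8281 = -9/1233869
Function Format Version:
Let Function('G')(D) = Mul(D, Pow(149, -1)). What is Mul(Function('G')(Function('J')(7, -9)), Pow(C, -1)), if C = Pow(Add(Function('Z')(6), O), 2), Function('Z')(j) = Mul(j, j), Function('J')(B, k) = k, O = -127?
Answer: Rational(-9, 1233869) ≈ -7.2941e-6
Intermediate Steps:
Function('G')(D) = Mul(Rational(1, 149), D) (Function('G')(D) = Mul(D, Rational(1, 149)) = Mul(Rational(1, 149), D))
Function('Z')(j) = Pow(j, 2)
C = 8281 (C = Pow(Add(Pow(6, 2), -127), 2) = Pow(Add(36, -127), 2) = Pow(-91, 2) = 8281)
Mul(Function('G')(Function('J')(7, -9)), Pow(C, -1)) = Mul(Mul(Rational(1, 149), -9), Pow(8281, -1)) = Mul(Rational(-9, 149), Rational(1, 8281)) = Rational(-9, 1233869)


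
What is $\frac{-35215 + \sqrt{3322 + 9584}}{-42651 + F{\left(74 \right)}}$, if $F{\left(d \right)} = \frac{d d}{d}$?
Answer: $\frac{35215}{42577} - \frac{3 \sqrt{1434}}{42577} \approx 0.82442$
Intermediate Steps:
$F{\left(d \right)} = d$ ($F{\left(d \right)} = \frac{d^{2}}{d} = d$)
$\frac{-35215 + \sqrt{3322 + 9584}}{-42651 + F{\left(74 \right)}} = \frac{-35215 + \sqrt{3322 + 9584}}{-42651 + 74} = \frac{-35215 + \sqrt{12906}}{-42577} = \left(-35215 + 3 \sqrt{1434}\right) \left(- \frac{1}{42577}\right) = \frac{35215}{42577} - \frac{3 \sqrt{1434}}{42577}$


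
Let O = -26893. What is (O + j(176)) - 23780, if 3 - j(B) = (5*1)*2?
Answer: -50680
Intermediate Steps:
j(B) = -7 (j(B) = 3 - 5*1*2 = 3 - 5*2 = 3 - 1*10 = 3 - 10 = -7)
(O + j(176)) - 23780 = (-26893 - 7) - 23780 = -26900 - 23780 = -50680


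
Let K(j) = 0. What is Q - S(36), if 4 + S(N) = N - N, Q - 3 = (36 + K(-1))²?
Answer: 1303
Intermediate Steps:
Q = 1299 (Q = 3 + (36 + 0)² = 3 + 36² = 3 + 1296 = 1299)
S(N) = -4 (S(N) = -4 + (N - N) = -4 + 0 = -4)
Q - S(36) = 1299 - 1*(-4) = 1299 + 4 = 1303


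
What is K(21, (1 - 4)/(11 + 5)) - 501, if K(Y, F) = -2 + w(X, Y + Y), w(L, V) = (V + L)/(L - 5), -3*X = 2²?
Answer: -9679/19 ≈ -509.42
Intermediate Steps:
X = -4/3 (X = -⅓*2² = -⅓*4 = -4/3 ≈ -1.3333)
w(L, V) = (L + V)/(-5 + L)
K(Y, F) = -34/19 - 6*Y/19 (K(Y, F) = -2 + (-4/3 + (Y + Y))/(-5 - 4/3) = -2 + (-4/3 + 2*Y)/(-19/3) = -2 - 3*(-4/3 + 2*Y)/19 = -2 + (4/19 - 6*Y/19) = -34/19 - 6*Y/19)
K(21, (1 - 4)/(11 + 5)) - 501 = (-34/19 - 6/19*21) - 501 = (-34/19 - 126/19) - 501 = -160/19 - 501 = -9679/19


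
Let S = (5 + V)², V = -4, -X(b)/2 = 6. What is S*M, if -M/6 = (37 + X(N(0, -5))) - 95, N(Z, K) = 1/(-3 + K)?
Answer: 420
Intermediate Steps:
X(b) = -12 (X(b) = -2*6 = -12)
S = 1 (S = (5 - 4)² = 1² = 1)
M = 420 (M = -6*((37 - 12) - 95) = -6*(25 - 95) = -6*(-70) = 420)
S*M = 1*420 = 420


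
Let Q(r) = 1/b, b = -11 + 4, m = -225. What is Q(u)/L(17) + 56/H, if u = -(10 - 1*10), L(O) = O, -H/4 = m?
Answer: 1441/26775 ≈ 0.053819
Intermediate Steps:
H = 900 (H = -4*(-225) = 900)
b = -7
u = 0 (u = -(10 - 10) = -1*0 = 0)
Q(r) = -⅐ (Q(r) = 1/(-7) = -⅐)
Q(u)/L(17) + 56/H = -⅐/17 + 56/900 = -⅐*1/17 + 56*(1/900) = -1/119 + 14/225 = 1441/26775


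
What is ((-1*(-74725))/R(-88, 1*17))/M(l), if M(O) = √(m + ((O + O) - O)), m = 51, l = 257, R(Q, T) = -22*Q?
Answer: 10675*√77/42592 ≈ 2.1993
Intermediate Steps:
M(O) = √(51 + O) (M(O) = √(51 + ((O + O) - O)) = √(51 + (2*O - O)) = √(51 + O))
((-1*(-74725))/R(-88, 1*17))/M(l) = ((-1*(-74725))/((-22*(-88))))/(√(51 + 257)) = (74725/1936)/(√308) = (74725*(1/1936))/((2*√77)) = 74725*(√77/154)/1936 = 10675*√77/42592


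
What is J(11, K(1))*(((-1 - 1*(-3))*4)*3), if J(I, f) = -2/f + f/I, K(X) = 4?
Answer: -36/11 ≈ -3.2727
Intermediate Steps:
J(11, K(1))*(((-1 - 1*(-3))*4)*3) = (-2/4 + 4/11)*(((-1 - 1*(-3))*4)*3) = (-2*¼ + 4*(1/11))*(((-1 + 3)*4)*3) = (-½ + 4/11)*((2*4)*3) = -12*3/11 = -3/22*24 = -36/11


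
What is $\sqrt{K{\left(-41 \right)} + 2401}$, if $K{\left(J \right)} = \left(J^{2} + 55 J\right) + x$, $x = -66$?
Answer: $\sqrt{1761} \approx 41.964$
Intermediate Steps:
$K{\left(J \right)} = -66 + J^{2} + 55 J$ ($K{\left(J \right)} = \left(J^{2} + 55 J\right) - 66 = -66 + J^{2} + 55 J$)
$\sqrt{K{\left(-41 \right)} + 2401} = \sqrt{\left(-66 + \left(-41\right)^{2} + 55 \left(-41\right)\right) + 2401} = \sqrt{\left(-66 + 1681 - 2255\right) + 2401} = \sqrt{-640 + 2401} = \sqrt{1761}$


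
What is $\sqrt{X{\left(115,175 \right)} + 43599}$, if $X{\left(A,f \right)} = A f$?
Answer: $2 \sqrt{15931} \approx 252.44$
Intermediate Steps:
$\sqrt{X{\left(115,175 \right)} + 43599} = \sqrt{115 \cdot 175 + 43599} = \sqrt{20125 + 43599} = \sqrt{63724} = 2 \sqrt{15931}$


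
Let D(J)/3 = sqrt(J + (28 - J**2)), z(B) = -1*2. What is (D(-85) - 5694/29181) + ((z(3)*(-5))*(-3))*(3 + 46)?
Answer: -14300588/9727 + 3*I*sqrt(7282) ≈ -1470.2 + 256.0*I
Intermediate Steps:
z(B) = -2
D(J) = 3*sqrt(28 + J - J**2) (D(J) = 3*sqrt(J + (28 - J**2)) = 3*sqrt(28 + J - J**2))
(D(-85) - 5694/29181) + ((z(3)*(-5))*(-3))*(3 + 46) = (3*sqrt(28 - 85 - 1*(-85)**2) - 5694/29181) + (-2*(-5)*(-3))*(3 + 46) = (3*sqrt(28 - 85 - 1*7225) - 5694*1/29181) + (10*(-3))*49 = (3*sqrt(28 - 85 - 7225) - 1898/9727) - 30*49 = (3*sqrt(-7282) - 1898/9727) - 1470 = (3*(I*sqrt(7282)) - 1898/9727) - 1470 = (3*I*sqrt(7282) - 1898/9727) - 1470 = (-1898/9727 + 3*I*sqrt(7282)) - 1470 = -14300588/9727 + 3*I*sqrt(7282)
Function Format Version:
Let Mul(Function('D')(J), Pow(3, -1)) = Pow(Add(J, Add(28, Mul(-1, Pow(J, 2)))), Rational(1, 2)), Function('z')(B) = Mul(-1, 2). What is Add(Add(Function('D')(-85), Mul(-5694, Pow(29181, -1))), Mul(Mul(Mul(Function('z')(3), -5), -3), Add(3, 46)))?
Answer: Add(Rational(-14300588, 9727), Mul(3, I, Pow(7282, Rational(1, 2)))) ≈ Add(-1470.2, Mul(256.00, I))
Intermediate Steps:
Function('z')(B) = -2
Function('D')(J) = Mul(3, Pow(Add(28, J, Mul(-1, Pow(J, 2))), Rational(1, 2))) (Function('D')(J) = Mul(3, Pow(Add(J, Add(28, Mul(-1, Pow(J, 2)))), Rational(1, 2))) = Mul(3, Pow(Add(28, J, Mul(-1, Pow(J, 2))), Rational(1, 2))))
Add(Add(Function('D')(-85), Mul(-5694, Pow(29181, -1))), Mul(Mul(Mul(Function('z')(3), -5), -3), Add(3, 46))) = Add(Add(Mul(3, Pow(Add(28, -85, Mul(-1, Pow(-85, 2))), Rational(1, 2))), Mul(-5694, Pow(29181, -1))), Mul(Mul(Mul(-2, -5), -3), Add(3, 46))) = Add(Add(Mul(3, Pow(Add(28, -85, Mul(-1, 7225)), Rational(1, 2))), Mul(-5694, Rational(1, 29181))), Mul(Mul(10, -3), 49)) = Add(Add(Mul(3, Pow(Add(28, -85, -7225), Rational(1, 2))), Rational(-1898, 9727)), Mul(-30, 49)) = Add(Add(Mul(3, Pow(-7282, Rational(1, 2))), Rational(-1898, 9727)), -1470) = Add(Add(Mul(3, Mul(I, Pow(7282, Rational(1, 2)))), Rational(-1898, 9727)), -1470) = Add(Add(Mul(3, I, Pow(7282, Rational(1, 2))), Rational(-1898, 9727)), -1470) = Add(Add(Rational(-1898, 9727), Mul(3, I, Pow(7282, Rational(1, 2)))), -1470) = Add(Rational(-14300588, 9727), Mul(3, I, Pow(7282, Rational(1, 2))))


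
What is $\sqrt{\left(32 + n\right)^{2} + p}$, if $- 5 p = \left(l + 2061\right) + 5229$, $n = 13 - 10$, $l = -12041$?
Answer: $\frac{2 \sqrt{13595}}{5} \approx 46.639$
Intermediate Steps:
$n = 3$
$p = \frac{4751}{5}$ ($p = - \frac{\left(-12041 + 2061\right) + 5229}{5} = - \frac{-9980 + 5229}{5} = \left(- \frac{1}{5}\right) \left(-4751\right) = \frac{4751}{5} \approx 950.2$)
$\sqrt{\left(32 + n\right)^{2} + p} = \sqrt{\left(32 + 3\right)^{2} + \frac{4751}{5}} = \sqrt{35^{2} + \frac{4751}{5}} = \sqrt{1225 + \frac{4751}{5}} = \sqrt{\frac{10876}{5}} = \frac{2 \sqrt{13595}}{5}$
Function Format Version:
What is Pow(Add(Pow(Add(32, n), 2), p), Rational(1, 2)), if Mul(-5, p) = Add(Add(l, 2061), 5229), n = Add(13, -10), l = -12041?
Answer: Mul(Rational(2, 5), Pow(13595, Rational(1, 2))) ≈ 46.639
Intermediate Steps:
n = 3
p = Rational(4751, 5) (p = Mul(Rational(-1, 5), Add(Add(-12041, 2061), 5229)) = Mul(Rational(-1, 5), Add(-9980, 5229)) = Mul(Rational(-1, 5), -4751) = Rational(4751, 5) ≈ 950.20)
Pow(Add(Pow(Add(32, n), 2), p), Rational(1, 2)) = Pow(Add(Pow(Add(32, 3), 2), Rational(4751, 5)), Rational(1, 2)) = Pow(Add(Pow(35, 2), Rational(4751, 5)), Rational(1, 2)) = Pow(Add(1225, Rational(4751, 5)), Rational(1, 2)) = Pow(Rational(10876, 5), Rational(1, 2)) = Mul(Rational(2, 5), Pow(13595, Rational(1, 2)))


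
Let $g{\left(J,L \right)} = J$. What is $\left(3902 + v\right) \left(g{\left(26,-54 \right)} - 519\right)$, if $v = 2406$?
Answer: $-3109844$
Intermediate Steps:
$\left(3902 + v\right) \left(g{\left(26,-54 \right)} - 519\right) = \left(3902 + 2406\right) \left(26 - 519\right) = 6308 \left(-493\right) = -3109844$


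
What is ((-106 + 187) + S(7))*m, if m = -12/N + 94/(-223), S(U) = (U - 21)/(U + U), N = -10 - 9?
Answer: 71200/4237 ≈ 16.804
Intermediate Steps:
N = -19
S(U) = (-21 + U)/(2*U) (S(U) = (-21 + U)/((2*U)) = (-21 + U)*(1/(2*U)) = (-21 + U)/(2*U))
m = 890/4237 (m = -12/(-19) + 94/(-223) = -12*(-1/19) + 94*(-1/223) = 12/19 - 94/223 = 890/4237 ≈ 0.21005)
((-106 + 187) + S(7))*m = ((-106 + 187) + (½)*(-21 + 7)/7)*(890/4237) = (81 + (½)*(⅐)*(-14))*(890/4237) = (81 - 1)*(890/4237) = 80*(890/4237) = 71200/4237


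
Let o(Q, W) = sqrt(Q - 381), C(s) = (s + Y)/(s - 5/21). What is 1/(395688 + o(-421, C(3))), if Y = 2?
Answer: 197844/78284497073 - I*sqrt(802)/156568994146 ≈ 2.5272e-6 - 1.8088e-10*I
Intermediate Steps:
C(s) = (2 + s)/(-5/21 + s) (C(s) = (s + 2)/(s - 5/21) = (2 + s)/(s - 5*1/21) = (2 + s)/(s - 5/21) = (2 + s)/(-5/21 + s))
o(Q, W) = sqrt(-381 + Q)
1/(395688 + o(-421, C(3))) = 1/(395688 + sqrt(-381 - 421)) = 1/(395688 + sqrt(-802)) = 1/(395688 + I*sqrt(802))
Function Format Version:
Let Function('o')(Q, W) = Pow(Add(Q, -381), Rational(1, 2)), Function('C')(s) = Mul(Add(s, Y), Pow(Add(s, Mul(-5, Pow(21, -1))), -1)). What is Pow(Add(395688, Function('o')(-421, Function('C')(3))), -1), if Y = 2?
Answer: Add(Rational(197844, 78284497073), Mul(Rational(-1, 156568994146), I, Pow(802, Rational(1, 2)))) ≈ Add(2.5272e-6, Mul(-1.8088e-10, I))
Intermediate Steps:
Function('C')(s) = Mul(Pow(Add(Rational(-5, 21), s), -1), Add(2, s)) (Function('C')(s) = Mul(Add(s, 2), Pow(Add(s, Mul(-5, Pow(21, -1))), -1)) = Mul(Add(2, s), Pow(Add(s, Mul(-5, Rational(1, 21))), -1)) = Mul(Add(2, s), Pow(Add(s, Rational(-5, 21)), -1)) = Mul(Add(2, s), Pow(Add(Rational(-5, 21), s), -1)) = Mul(Pow(Add(Rational(-5, 21), s), -1), Add(2, s)))
Function('o')(Q, W) = Pow(Add(-381, Q), Rational(1, 2))
Pow(Add(395688, Function('o')(-421, Function('C')(3))), -1) = Pow(Add(395688, Pow(Add(-381, -421), Rational(1, 2))), -1) = Pow(Add(395688, Pow(-802, Rational(1, 2))), -1) = Pow(Add(395688, Mul(I, Pow(802, Rational(1, 2)))), -1)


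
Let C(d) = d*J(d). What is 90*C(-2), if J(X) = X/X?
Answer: -180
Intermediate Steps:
J(X) = 1
C(d) = d (C(d) = d*1 = d)
90*C(-2) = 90*(-2) = -180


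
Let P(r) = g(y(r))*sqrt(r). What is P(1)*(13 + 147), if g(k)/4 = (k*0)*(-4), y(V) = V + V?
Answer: 0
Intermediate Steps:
y(V) = 2*V
g(k) = 0 (g(k) = 4*((k*0)*(-4)) = 4*(0*(-4)) = 4*0 = 0)
P(r) = 0 (P(r) = 0*sqrt(r) = 0)
P(1)*(13 + 147) = 0*(13 + 147) = 0*160 = 0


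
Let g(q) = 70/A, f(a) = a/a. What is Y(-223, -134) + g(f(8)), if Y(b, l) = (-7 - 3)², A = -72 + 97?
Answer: 514/5 ≈ 102.80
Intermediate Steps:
A = 25
Y(b, l) = 100 (Y(b, l) = (-10)² = 100)
f(a) = 1
g(q) = 14/5 (g(q) = 70/25 = 70*(1/25) = 14/5)
Y(-223, -134) + g(f(8)) = 100 + 14/5 = 514/5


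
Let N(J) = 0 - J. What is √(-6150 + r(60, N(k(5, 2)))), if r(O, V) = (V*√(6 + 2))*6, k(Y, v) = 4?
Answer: √(-6150 - 48*√2) ≈ 78.854*I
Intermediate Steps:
N(J) = -J
r(O, V) = 12*V*√2 (r(O, V) = (V*√8)*6 = (V*(2*√2))*6 = (2*V*√2)*6 = 12*V*√2)
√(-6150 + r(60, N(k(5, 2)))) = √(-6150 + 12*(-1*4)*√2) = √(-6150 + 12*(-4)*√2) = √(-6150 - 48*√2)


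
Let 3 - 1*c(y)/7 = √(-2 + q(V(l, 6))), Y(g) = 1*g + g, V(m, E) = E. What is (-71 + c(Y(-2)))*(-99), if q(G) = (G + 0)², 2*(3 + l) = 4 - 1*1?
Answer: 4950 + 693*√34 ≈ 8990.8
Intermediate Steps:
l = -3/2 (l = -3 + (4 - 1*1)/2 = -3 + (4 - 1)/2 = -3 + (½)*3 = -3 + 3/2 = -3/2 ≈ -1.5000)
Y(g) = 2*g (Y(g) = g + g = 2*g)
q(G) = G²
c(y) = 21 - 7*√34 (c(y) = 21 - 7*√(-2 + 6²) = 21 - 7*√(-2 + 36) = 21 - 7*√34)
(-71 + c(Y(-2)))*(-99) = (-71 + (21 - 7*√34))*(-99) = (-50 - 7*√34)*(-99) = 4950 + 693*√34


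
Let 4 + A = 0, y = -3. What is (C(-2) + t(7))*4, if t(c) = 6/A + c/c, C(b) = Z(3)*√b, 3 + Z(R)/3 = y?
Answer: -2 - 72*I*√2 ≈ -2.0 - 101.82*I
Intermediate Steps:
A = -4 (A = -4 + 0 = -4)
Z(R) = -18 (Z(R) = -9 + 3*(-3) = -9 - 9 = -18)
C(b) = -18*√b
t(c) = -½ (t(c) = 6/(-4) + c/c = 6*(-¼) + 1 = -3/2 + 1 = -½)
(C(-2) + t(7))*4 = (-18*I*√2 - ½)*4 = (-½ - 18*I*√2)*4 = -2 - 72*I*√2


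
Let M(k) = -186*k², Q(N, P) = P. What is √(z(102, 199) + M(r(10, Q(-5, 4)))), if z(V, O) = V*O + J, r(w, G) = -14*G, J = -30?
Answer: 2*I*√140757 ≈ 750.35*I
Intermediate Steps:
z(V, O) = -30 + O*V (z(V, O) = V*O - 30 = O*V - 30 = -30 + O*V)
√(z(102, 199) + M(r(10, Q(-5, 4)))) = √((-30 + 199*102) - 186*(-14*4)²) = √((-30 + 20298) - 186*(-56)²) = √(20268 - 186*3136) = √(20268 - 583296) = √(-563028) = 2*I*√140757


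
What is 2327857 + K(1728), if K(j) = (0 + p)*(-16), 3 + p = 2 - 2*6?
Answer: 2328065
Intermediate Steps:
p = -13 (p = -3 + (2 - 2*6) = -3 + (2 - 12) = -3 - 10 = -13)
K(j) = 208 (K(j) = (0 - 13)*(-16) = -13*(-16) = 208)
2327857 + K(1728) = 2327857 + 208 = 2328065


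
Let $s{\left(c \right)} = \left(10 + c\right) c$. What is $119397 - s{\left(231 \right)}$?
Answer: $63726$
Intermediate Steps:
$s{\left(c \right)} = c \left(10 + c\right)$
$119397 - s{\left(231 \right)} = 119397 - 231 \left(10 + 231\right) = 119397 - 231 \cdot 241 = 119397 - 55671 = 63726$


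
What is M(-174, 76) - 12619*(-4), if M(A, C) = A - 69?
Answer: 50233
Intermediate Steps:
M(A, C) = -69 + A
M(-174, 76) - 12619*(-4) = (-69 - 174) - 12619*(-4) = -243 + 50476 = 50233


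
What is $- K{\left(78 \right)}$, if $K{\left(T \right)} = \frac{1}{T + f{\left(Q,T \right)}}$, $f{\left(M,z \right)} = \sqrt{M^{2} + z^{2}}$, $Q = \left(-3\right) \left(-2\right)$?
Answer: $\frac{13}{6} - \frac{\sqrt{170}}{6} \approx -0.0064008$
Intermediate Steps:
$Q = 6$
$K{\left(T \right)} = \frac{1}{T + \sqrt{36 + T^{2}}}$ ($K{\left(T \right)} = \frac{1}{T + \sqrt{6^{2} + T^{2}}} = \frac{1}{T + \sqrt{36 + T^{2}}}$)
$- K{\left(78 \right)} = - \frac{1}{78 + \sqrt{36 + 78^{2}}} = - \frac{1}{78 + \sqrt{36 + 6084}} = - \frac{1}{78 + \sqrt{6120}} = - \frac{1}{78 + 6 \sqrt{170}}$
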